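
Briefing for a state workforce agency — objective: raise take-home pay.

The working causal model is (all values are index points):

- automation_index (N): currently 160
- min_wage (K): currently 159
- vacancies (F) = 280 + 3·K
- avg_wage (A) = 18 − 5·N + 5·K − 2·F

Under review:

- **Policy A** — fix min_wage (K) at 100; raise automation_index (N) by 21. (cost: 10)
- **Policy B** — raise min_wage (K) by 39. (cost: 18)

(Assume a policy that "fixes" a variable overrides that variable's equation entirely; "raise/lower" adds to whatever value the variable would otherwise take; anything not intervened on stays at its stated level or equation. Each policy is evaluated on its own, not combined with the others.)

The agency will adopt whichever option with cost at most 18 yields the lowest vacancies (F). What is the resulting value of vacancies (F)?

Policy A (K := 100, N + 21):
  K = 100
  F = 280 + 3·100 = 580
Policy B (K + 39):
  K = 159 + 39 = 198
  F = 280 + 3·198 = 874
Comparing — Policy A: F=580, Policy B: F=874. Lowest is 580 (Policy A).

580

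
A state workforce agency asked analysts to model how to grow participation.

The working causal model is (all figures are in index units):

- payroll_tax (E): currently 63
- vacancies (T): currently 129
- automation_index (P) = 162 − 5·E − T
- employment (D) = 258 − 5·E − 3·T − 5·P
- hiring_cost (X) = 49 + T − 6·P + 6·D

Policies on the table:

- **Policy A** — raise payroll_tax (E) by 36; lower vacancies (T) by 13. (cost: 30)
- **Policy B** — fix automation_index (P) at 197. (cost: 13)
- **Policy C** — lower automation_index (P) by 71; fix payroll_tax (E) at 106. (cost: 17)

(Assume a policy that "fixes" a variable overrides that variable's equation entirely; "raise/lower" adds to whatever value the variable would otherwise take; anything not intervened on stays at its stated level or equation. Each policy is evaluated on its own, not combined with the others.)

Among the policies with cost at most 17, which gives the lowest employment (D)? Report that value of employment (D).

-1429

Policy B (P := 197):
  E = 63
  T = 129
  P = 197
  D = 258 − 5·63 − 3·129 − 5·197 = -1429
Policy C (P − 71, E := 106):
  E = 106
  T = 129
  P = 162 − 5·106 − 129 (−71 from intervention) = -568
  D = 258 − 5·106 − 3·129 − 5·(-568) = 2181
Comparing — Policy B: D=-1429, Policy C: D=2181. Lowest is -1429 (Policy B).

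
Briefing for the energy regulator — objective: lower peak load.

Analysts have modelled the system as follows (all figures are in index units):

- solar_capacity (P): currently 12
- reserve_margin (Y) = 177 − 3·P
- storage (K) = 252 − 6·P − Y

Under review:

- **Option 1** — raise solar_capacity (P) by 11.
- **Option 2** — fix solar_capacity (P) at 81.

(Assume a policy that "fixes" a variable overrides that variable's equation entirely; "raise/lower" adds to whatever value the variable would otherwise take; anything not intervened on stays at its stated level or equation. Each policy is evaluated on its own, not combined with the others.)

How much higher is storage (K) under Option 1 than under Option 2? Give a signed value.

Option 1 (P + 11):
  P = 12 + 11 = 23
  Y = 177 − 3·23 = 108
  K = 252 − 6·23 − 108 = 6
Option 2 (P := 81):
  P = 81
  Y = 177 − 3·81 = -66
  K = 252 − 6·81 − (-66) = -168
K: 6 − (-168) = 174

174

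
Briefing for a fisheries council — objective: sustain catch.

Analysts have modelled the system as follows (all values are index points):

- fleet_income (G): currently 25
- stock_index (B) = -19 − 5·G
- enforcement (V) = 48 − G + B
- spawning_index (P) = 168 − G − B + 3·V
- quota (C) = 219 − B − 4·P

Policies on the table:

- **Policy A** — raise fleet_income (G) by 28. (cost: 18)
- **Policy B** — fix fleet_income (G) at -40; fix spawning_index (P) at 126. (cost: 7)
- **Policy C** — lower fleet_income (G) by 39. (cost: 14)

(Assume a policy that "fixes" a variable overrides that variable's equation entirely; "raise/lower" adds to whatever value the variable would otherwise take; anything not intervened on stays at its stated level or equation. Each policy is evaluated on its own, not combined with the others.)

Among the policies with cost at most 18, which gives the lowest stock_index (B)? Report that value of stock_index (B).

-284

Policy A (G + 28):
  G = 25 + 28 = 53
  B = -19 − 5·53 = -284
Policy B (G := -40, P := 126):
  G = -40
  B = -19 − 5·(-40) = 181
Policy C (G − 39):
  G = 25 − 39 = -14
  B = -19 − 5·(-14) = 51
Comparing — Policy A: B=-284, Policy B: B=181, Policy C: B=51. Lowest is -284 (Policy A).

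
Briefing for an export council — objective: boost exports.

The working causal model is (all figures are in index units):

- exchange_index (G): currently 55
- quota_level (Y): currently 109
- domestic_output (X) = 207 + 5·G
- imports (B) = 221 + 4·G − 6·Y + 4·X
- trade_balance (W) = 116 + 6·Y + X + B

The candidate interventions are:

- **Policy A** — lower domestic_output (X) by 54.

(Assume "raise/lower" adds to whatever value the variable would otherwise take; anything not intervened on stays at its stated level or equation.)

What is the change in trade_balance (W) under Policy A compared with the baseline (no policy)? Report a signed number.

Baseline:
  G = 55
  Y = 109
  X = 207 + 5·55 = 482
  B = 221 + 4·55 − 6·109 + 4·482 = 1715
  W = 116 + 6·109 + 482 + 1715 = 2967
Policy A (X − 54):
  G = 55
  Y = 109
  X = 207 + 5·55 (−54 from intervention) = 428
  B = 221 + 4·55 − 6·109 + 4·428 = 1499
  W = 116 + 6·109 + 428 + 1499 = 2697
Change in W: 2697 − 2967 = -270

-270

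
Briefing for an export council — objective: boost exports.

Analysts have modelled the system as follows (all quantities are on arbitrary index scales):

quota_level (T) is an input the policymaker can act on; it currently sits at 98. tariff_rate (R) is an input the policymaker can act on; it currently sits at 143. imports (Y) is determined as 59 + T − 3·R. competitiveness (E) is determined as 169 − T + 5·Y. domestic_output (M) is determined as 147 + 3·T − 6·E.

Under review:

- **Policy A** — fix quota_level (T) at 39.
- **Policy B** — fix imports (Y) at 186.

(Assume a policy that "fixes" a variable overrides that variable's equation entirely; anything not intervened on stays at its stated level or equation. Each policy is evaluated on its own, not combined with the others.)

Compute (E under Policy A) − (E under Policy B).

-2526

Policy A (T := 39):
  T = 39
  R = 143
  Y = 59 + 39 − 3·143 = -331
  E = 169 − 39 + 5·(-331) = -1525
Policy B (Y := 186):
  T = 98
  R = 143
  Y = 186
  E = 169 − 98 + 5·186 = 1001
E: -1525 − 1001 = -2526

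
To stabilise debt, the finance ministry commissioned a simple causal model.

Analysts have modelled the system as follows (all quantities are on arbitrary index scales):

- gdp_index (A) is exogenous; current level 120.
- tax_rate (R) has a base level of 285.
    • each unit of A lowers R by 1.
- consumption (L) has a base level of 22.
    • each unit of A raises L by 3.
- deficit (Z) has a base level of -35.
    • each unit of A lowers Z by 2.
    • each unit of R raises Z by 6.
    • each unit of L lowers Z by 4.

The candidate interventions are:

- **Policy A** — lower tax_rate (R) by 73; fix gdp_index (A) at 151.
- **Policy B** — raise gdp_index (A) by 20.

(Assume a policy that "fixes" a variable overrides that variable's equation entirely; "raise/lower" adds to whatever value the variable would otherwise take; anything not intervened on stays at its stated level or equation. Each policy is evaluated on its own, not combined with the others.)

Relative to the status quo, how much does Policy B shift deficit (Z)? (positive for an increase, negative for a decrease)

Baseline:
  A = 120
  R = 285 − 120 = 165
  L = 22 + 3·120 = 382
  Z = -35 − 2·120 + 6·165 − 4·382 = -813
Policy B (A + 20):
  A = 120 + 20 = 140
  R = 285 − 140 = 145
  L = 22 + 3·140 = 442
  Z = -35 − 2·140 + 6·145 − 4·442 = -1213
Change in Z: -1213 − (-813) = -400

-400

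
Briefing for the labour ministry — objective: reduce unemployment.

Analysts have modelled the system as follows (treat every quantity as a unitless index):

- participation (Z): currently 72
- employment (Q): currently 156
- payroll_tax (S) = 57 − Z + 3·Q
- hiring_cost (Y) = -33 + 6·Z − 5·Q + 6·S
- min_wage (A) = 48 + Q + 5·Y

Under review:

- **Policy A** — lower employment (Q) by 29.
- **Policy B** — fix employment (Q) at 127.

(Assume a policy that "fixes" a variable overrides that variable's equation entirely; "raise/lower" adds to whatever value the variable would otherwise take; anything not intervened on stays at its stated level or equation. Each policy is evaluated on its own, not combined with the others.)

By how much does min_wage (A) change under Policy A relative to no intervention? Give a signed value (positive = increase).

Baseline:
  Z = 72
  Q = 156
  S = 57 − 72 + 3·156 = 453
  Y = -33 + 6·72 − 5·156 + 6·453 = 2337
  A = 48 + 156 + 5·2337 = 11889
Policy A (Q − 29):
  Z = 72
  Q = 156 − 29 = 127
  S = 57 − 72 + 3·127 = 366
  Y = -33 + 6·72 − 5·127 + 6·366 = 1960
  A = 48 + 127 + 5·1960 = 9975
Change in A: 9975 − 11889 = -1914

-1914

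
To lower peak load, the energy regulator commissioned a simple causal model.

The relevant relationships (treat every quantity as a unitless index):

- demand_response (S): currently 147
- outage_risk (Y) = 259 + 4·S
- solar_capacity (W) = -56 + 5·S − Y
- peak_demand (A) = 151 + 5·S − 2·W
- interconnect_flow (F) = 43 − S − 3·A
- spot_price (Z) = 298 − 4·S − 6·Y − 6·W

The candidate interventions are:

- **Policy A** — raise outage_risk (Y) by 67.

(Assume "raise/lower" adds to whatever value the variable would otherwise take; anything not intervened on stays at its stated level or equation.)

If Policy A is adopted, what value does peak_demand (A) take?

Policy A (Y + 67):
  S = 147
  Y = 259 + 4·147 (+67 from intervention) = 914
  W = -56 + 5·147 − 914 = -235
  A = 151 + 5·147 − 2·(-235) = 1356

1356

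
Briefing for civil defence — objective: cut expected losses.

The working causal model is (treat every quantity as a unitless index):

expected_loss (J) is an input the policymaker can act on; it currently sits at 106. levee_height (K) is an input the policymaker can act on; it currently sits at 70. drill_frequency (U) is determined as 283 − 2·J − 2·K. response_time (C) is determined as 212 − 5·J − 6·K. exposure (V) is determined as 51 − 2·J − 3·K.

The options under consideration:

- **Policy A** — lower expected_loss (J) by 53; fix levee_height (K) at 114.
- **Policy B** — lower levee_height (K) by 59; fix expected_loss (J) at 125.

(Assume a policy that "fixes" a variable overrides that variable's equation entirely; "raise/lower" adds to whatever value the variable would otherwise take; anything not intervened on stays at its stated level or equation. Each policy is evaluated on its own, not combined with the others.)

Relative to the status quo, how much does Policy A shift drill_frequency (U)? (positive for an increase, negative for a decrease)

Baseline:
  J = 106
  K = 70
  U = 283 − 2·106 − 2·70 = -69
Policy A (J − 53, K := 114):
  J = 106 − 53 = 53
  K = 114
  U = 283 − 2·53 − 2·114 = -51
Change in U: -51 − (-69) = 18

18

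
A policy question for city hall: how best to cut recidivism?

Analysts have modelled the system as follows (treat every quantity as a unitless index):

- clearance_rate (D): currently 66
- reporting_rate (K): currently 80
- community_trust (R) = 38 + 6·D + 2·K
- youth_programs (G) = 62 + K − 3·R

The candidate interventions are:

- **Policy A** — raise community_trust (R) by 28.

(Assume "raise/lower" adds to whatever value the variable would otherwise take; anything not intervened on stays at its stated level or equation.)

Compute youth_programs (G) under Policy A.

Policy A (R + 28):
  D = 66
  K = 80
  R = 38 + 6·66 + 2·80 (+28 from intervention) = 622
  G = 62 + 80 − 3·622 = -1724

-1724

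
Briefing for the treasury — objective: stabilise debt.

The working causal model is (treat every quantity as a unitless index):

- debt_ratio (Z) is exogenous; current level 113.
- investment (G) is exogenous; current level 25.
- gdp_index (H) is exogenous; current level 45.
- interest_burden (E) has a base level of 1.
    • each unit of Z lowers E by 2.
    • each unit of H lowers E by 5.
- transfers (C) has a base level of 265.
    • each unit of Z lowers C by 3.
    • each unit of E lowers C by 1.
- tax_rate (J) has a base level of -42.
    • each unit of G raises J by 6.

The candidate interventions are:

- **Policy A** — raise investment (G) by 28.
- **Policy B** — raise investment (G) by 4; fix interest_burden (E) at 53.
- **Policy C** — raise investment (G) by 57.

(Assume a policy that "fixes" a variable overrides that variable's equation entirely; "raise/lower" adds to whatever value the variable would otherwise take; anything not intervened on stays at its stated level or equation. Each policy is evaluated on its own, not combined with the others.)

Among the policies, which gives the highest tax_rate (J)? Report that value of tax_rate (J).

Policy A (G + 28):
  G = 25 + 28 = 53
  J = -42 + 6·53 = 276
Policy B (G + 4, E := 53):
  G = 25 + 4 = 29
  J = -42 + 6·29 = 132
Policy C (G + 57):
  G = 25 + 57 = 82
  J = -42 + 6·82 = 450
Comparing — Policy A: J=276, Policy B: J=132, Policy C: J=450. Highest is 450 (Policy C).

450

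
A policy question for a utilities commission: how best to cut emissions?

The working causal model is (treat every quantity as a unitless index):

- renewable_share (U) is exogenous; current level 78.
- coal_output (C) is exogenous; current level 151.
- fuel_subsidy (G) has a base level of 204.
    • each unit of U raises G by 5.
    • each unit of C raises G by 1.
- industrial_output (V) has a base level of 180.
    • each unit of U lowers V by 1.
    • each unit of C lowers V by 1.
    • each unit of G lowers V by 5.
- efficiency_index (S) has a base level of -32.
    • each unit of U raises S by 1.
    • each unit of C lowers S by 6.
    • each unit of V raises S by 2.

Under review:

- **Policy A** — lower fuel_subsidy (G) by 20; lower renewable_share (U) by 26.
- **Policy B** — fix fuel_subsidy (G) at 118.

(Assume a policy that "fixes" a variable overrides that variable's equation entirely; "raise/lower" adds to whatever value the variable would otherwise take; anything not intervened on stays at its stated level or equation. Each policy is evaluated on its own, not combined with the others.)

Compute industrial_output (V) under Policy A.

Policy A (G − 20, U − 26):
  U = 78 − 26 = 52
  C = 151
  G = 204 + 5·52 + 151 (−20 from intervention) = 595
  V = 180 − 52 − 151 − 5·595 = -2998

-2998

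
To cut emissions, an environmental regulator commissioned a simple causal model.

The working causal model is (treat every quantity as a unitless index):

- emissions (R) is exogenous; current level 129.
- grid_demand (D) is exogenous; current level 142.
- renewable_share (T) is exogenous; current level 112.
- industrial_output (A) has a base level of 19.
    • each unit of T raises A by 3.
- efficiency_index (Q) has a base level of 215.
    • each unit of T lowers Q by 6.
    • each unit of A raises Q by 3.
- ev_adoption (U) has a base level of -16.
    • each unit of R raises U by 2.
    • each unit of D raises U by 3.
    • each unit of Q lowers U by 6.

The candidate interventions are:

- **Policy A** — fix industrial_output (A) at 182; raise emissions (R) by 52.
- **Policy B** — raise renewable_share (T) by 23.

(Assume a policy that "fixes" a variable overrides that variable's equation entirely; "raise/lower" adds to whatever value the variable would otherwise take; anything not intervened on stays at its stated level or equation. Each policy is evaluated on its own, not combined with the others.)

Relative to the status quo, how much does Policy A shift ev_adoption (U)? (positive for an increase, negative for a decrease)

3218

Baseline:
  R = 129
  D = 142
  T = 112
  A = 19 + 3·112 = 355
  Q = 215 − 6·112 + 3·355 = 608
  U = -16 + 2·129 + 3·142 − 6·608 = -2980
Policy A (A := 182, R + 52):
  R = 129 + 52 = 181
  D = 142
  T = 112
  A = 182
  Q = 215 − 6·112 + 3·182 = 89
  U = -16 + 2·181 + 3·142 − 6·89 = 238
Change in U: 238 − (-2980) = 3218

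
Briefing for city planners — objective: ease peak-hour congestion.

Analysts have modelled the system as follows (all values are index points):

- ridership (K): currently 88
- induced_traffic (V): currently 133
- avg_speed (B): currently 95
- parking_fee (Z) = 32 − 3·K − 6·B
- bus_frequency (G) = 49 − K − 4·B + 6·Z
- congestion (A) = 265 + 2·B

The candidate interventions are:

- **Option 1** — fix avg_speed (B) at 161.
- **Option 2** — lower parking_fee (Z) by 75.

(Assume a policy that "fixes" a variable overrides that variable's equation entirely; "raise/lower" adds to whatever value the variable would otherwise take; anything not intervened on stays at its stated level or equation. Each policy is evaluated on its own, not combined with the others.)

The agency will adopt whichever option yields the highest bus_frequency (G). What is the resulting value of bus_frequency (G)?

-5681

Option 1 (B := 161):
  K = 88
  B = 161
  Z = 32 − 3·88 − 6·161 = -1198
  G = 49 − 88 − 4·161 + 6·(-1198) = -7871
Option 2 (Z − 75):
  K = 88
  B = 95
  Z = 32 − 3·88 − 6·95 (−75 from intervention) = -877
  G = 49 − 88 − 4·95 + 6·(-877) = -5681
Comparing — Option 1: G=-7871, Option 2: G=-5681. Highest is -5681 (Option 2).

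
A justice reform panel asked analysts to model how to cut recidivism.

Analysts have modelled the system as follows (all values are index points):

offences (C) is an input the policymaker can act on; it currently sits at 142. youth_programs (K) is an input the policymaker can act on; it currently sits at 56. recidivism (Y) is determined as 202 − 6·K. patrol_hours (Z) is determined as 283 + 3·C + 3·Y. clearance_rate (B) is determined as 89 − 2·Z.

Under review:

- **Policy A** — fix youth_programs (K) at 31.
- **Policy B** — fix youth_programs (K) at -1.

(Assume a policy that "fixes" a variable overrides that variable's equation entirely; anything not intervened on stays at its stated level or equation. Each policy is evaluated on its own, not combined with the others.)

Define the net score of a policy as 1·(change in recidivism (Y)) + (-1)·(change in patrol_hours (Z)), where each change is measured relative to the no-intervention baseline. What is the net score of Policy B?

Baseline:
  C = 142
  K = 56
  Y = 202 − 6·56 = -134
  Z = 283 + 3·142 + 3·(-134) = 307
Policy B (K := -1):
  C = 142
  K = -1
  Y = 202 − 6·(-1) = 208
  Z = 283 + 3·142 + 3·208 = 1333
ΔY = 208 − (-134) = 342; ΔZ = 1333 − 307 = 1026
Score = 1·342 + (-1)·1026 = -684

-684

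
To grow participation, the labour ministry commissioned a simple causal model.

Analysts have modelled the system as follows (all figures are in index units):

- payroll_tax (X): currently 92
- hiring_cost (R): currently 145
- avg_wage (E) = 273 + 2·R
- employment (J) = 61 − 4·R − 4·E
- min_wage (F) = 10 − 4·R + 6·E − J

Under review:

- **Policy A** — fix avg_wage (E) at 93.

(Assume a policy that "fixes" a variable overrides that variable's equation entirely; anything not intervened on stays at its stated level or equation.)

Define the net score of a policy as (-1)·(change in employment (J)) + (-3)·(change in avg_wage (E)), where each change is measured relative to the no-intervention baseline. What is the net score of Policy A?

-470

Baseline:
  R = 145
  E = 273 + 2·145 = 563
  J = 61 − 4·145 − 4·563 = -2771
Policy A (E := 93):
  R = 145
  E = 93
  J = 61 − 4·145 − 4·93 = -891
ΔJ = -891 − (-2771) = 1880; ΔE = 93 − 563 = -470
Score = (-1)·1880 + (-3)·(-470) = -470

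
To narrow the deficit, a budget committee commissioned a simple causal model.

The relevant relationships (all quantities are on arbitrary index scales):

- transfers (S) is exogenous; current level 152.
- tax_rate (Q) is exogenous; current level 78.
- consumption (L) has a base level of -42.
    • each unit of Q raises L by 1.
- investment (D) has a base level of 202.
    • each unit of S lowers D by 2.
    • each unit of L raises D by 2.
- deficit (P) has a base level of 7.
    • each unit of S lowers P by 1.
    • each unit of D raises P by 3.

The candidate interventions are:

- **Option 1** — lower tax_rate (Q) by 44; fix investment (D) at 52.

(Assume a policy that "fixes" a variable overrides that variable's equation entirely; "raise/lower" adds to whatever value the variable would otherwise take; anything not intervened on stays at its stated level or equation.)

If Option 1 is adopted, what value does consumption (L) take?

Option 1 (Q − 44, D := 52):
  Q = 78 − 44 = 34
  L = -42 + 34 = -8

-8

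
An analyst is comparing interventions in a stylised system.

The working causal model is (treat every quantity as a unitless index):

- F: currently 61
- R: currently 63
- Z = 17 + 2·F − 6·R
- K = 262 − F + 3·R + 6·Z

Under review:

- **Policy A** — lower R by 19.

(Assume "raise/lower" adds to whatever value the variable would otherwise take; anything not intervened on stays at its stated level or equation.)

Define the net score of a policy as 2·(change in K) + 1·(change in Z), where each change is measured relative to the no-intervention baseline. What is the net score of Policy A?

Baseline:
  F = 61
  R = 63
  Z = 17 + 2·61 − 6·63 = -239
  K = 262 − 61 + 3·63 + 6·(-239) = -1044
Policy A (R − 19):
  F = 61
  R = 63 − 19 = 44
  Z = 17 + 2·61 − 6·44 = -125
  K = 262 − 61 + 3·44 + 6·(-125) = -417
ΔK = -417 − (-1044) = 627; ΔZ = -125 − (-239) = 114
Score = 2·627 + 1·114 = 1368

1368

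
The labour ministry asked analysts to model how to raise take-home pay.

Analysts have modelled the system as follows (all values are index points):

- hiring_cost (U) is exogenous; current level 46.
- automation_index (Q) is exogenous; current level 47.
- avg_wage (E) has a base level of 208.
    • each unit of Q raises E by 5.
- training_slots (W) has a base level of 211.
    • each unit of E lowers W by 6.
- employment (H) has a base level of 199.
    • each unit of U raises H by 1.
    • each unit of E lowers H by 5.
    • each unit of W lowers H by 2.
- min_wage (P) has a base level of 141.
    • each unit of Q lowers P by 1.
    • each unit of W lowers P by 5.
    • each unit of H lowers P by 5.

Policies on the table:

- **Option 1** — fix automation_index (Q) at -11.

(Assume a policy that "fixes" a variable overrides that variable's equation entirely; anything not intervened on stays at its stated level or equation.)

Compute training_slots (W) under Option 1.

-707

Option 1 (Q := -11):
  Q = -11
  E = 208 + 5·(-11) = 153
  W = 211 − 6·153 = -707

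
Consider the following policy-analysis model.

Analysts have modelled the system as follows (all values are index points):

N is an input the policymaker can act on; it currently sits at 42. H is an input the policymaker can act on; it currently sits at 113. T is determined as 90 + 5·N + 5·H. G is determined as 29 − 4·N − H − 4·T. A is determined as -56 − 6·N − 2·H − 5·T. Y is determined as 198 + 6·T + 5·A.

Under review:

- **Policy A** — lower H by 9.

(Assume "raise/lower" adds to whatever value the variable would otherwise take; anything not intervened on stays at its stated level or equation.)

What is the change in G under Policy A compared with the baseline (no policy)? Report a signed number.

Baseline:
  N = 42
  H = 113
  T = 90 + 5·42 + 5·113 = 865
  G = 29 − 4·42 − 113 − 4·865 = -3712
Policy A (H − 9):
  N = 42
  H = 113 − 9 = 104
  T = 90 + 5·42 + 5·104 = 820
  G = 29 − 4·42 − 104 − 4·820 = -3523
Change in G: -3523 − (-3712) = 189

189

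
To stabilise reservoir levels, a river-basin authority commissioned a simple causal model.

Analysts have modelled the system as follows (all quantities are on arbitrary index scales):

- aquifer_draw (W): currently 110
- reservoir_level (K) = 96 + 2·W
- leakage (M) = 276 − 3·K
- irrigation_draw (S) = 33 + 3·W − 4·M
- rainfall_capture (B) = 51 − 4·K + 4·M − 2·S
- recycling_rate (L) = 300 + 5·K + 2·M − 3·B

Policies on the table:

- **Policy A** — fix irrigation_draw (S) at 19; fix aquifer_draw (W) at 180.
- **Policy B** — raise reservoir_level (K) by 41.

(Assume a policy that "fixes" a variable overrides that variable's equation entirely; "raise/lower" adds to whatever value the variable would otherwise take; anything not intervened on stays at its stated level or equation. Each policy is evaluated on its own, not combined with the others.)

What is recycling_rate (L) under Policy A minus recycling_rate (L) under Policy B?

Policy A (S := 19, W := 180):
  W = 180
  K = 96 + 2·180 = 456
  M = 276 − 3·456 = -1092
  S = 19
  B = 51 − 4·456 + 4·(-1092) − 2·19 = -6179
  L = 300 + 5·456 + 2·(-1092) − 3·(-6179) = 18933
Policy B (K + 41):
  W = 110
  K = 96 + 2·110 (+41 from intervention) = 357
  M = 276 − 3·357 = -795
  S = 33 + 3·110 − 4·(-795) = 3543
  B = 51 − 4·357 + 4·(-795) − 2·3543 = -11643
  L = 300 + 5·357 + 2·(-795) − 3·(-11643) = 35424
L: 18933 − 35424 = -16491

-16491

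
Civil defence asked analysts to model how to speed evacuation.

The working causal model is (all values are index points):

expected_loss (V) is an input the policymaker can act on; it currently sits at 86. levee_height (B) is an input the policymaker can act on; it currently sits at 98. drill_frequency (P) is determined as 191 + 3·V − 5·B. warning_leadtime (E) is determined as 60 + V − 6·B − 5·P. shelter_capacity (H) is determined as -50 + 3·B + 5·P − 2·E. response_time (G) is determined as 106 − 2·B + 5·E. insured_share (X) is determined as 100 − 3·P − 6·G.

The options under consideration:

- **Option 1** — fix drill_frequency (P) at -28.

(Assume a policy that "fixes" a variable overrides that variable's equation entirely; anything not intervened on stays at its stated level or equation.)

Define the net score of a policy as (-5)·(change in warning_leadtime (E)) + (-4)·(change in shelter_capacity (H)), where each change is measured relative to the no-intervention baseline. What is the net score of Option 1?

-455

Baseline:
  V = 86
  B = 98
  P = 191 + 3·86 − 5·98 = -41
  E = 60 + 86 − 6·98 − 5·(-41) = -237
  H = -50 + 3·98 + 5·(-41) − 2·(-237) = 513
Option 1 (P := -28):
  V = 86
  B = 98
  P = -28
  E = 60 + 86 − 6·98 − 5·(-28) = -302
  H = -50 + 3·98 + 5·(-28) − 2·(-302) = 708
ΔE = -302 − (-237) = -65; ΔH = 708 − 513 = 195
Score = (-5)·(-65) + (-4)·195 = -455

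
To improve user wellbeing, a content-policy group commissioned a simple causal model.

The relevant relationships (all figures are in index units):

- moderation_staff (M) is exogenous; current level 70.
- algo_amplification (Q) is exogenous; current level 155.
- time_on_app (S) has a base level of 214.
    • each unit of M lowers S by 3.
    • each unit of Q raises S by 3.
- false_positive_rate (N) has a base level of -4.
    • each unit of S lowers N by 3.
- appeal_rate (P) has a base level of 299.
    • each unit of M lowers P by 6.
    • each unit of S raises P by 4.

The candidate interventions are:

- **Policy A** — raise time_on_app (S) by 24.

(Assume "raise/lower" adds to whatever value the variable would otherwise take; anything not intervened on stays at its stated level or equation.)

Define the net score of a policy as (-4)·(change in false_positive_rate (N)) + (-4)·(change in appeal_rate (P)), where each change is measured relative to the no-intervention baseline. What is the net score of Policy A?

Baseline:
  M = 70
  Q = 155
  S = 214 − 3·70 + 3·155 = 469
  N = -4 − 3·469 = -1411
  P = 299 − 6·70 + 4·469 = 1755
Policy A (S + 24):
  M = 70
  Q = 155
  S = 214 − 3·70 + 3·155 (+24 from intervention) = 493
  N = -4 − 3·493 = -1483
  P = 299 − 6·70 + 4·493 = 1851
ΔN = -1483 − (-1411) = -72; ΔP = 1851 − 1755 = 96
Score = (-4)·(-72) + (-4)·96 = -96

-96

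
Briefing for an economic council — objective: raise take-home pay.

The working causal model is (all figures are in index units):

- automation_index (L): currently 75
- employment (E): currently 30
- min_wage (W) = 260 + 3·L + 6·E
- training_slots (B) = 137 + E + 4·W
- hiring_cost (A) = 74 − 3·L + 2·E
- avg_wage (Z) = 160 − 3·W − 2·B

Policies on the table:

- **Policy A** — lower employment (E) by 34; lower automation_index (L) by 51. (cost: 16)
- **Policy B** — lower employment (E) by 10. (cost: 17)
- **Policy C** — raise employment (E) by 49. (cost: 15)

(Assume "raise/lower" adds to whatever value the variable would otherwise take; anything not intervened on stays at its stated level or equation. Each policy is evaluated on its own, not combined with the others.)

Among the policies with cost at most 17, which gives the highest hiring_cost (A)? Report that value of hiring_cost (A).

Policy A (E − 34, L − 51):
  L = 75 − 51 = 24
  E = 30 − 34 = -4
  A = 74 − 3·24 + 2·(-4) = -6
Policy B (E − 10):
  L = 75
  E = 30 − 10 = 20
  A = 74 − 3·75 + 2·20 = -111
Policy C (E + 49):
  L = 75
  E = 30 + 49 = 79
  A = 74 − 3·75 + 2·79 = 7
Comparing — Policy A: A=-6, Policy B: A=-111, Policy C: A=7. Highest is 7 (Policy C).

7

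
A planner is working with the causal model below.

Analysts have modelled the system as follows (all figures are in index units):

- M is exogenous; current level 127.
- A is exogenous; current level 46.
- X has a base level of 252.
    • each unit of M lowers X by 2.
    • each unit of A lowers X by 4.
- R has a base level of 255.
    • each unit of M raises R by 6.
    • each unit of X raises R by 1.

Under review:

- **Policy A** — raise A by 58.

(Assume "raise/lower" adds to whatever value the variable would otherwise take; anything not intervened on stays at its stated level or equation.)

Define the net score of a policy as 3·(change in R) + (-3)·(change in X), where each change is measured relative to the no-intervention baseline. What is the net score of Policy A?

Baseline:
  M = 127
  A = 46
  X = 252 − 2·127 − 4·46 = -186
  R = 255 + 6·127 + (-186) = 831
Policy A (A + 58):
  M = 127
  A = 46 + 58 = 104
  X = 252 − 2·127 − 4·104 = -418
  R = 255 + 6·127 + (-418) = 599
ΔR = 599 − 831 = -232; ΔX = -418 − (-186) = -232
Score = 3·(-232) + (-3)·(-232) = 0

0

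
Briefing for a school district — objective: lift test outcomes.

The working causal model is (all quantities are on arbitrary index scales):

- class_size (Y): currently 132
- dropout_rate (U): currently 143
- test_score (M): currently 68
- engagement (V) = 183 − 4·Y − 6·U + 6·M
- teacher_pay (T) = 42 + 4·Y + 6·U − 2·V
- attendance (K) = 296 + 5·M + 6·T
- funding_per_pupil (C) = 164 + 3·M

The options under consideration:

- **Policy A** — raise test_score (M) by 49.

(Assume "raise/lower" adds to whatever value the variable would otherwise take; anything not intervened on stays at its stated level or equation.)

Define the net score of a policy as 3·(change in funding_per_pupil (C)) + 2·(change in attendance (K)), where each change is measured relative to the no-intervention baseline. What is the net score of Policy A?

-6125

Baseline:
  Y = 132
  U = 143
  M = 68
  V = 183 − 4·132 − 6·143 + 6·68 = -795
  T = 42 + 4·132 + 6·143 − 2·(-795) = 3018
  K = 296 + 5·68 + 6·3018 = 18744
  C = 164 + 3·68 = 368
Policy A (M + 49):
  Y = 132
  U = 143
  M = 68 + 49 = 117
  V = 183 − 4·132 − 6·143 + 6·117 = -501
  T = 42 + 4·132 + 6·143 − 2·(-501) = 2430
  K = 296 + 5·117 + 6·2430 = 15461
  C = 164 + 3·117 = 515
ΔC = 515 − 368 = 147; ΔK = 15461 − 18744 = -3283
Score = 3·147 + 2·(-3283) = -6125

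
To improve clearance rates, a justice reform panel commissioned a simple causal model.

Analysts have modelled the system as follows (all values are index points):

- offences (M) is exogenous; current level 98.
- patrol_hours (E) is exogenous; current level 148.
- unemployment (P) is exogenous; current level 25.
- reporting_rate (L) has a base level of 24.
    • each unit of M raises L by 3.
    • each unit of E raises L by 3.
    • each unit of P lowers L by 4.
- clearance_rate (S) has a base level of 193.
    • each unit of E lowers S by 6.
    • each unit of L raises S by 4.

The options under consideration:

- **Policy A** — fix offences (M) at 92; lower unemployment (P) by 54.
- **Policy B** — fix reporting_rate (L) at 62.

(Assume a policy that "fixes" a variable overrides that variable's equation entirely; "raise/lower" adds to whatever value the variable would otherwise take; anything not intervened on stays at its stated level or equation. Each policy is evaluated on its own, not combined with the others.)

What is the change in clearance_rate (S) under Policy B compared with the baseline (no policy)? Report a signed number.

Baseline:
  M = 98
  E = 148
  P = 25
  L = 24 + 3·98 + 3·148 − 4·25 = 662
  S = 193 − 6·148 + 4·662 = 1953
Policy B (L := 62):
  M = 98
  E = 148
  P = 25
  L = 62
  S = 193 − 6·148 + 4·62 = -447
Change in S: -447 − 1953 = -2400

-2400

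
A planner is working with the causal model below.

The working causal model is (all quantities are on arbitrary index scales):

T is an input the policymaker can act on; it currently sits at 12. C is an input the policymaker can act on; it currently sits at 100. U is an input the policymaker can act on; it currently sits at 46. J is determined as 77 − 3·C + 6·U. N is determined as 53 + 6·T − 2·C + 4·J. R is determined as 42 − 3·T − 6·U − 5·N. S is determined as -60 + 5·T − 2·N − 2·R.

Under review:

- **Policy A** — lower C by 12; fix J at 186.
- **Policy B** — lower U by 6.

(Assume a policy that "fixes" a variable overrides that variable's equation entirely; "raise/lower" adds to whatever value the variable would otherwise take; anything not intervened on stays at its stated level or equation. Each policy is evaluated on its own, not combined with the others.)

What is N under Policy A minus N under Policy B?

Policy A (C − 12, J := 186):
  T = 12
  C = 100 − 12 = 88
  U = 46
  J = 186
  N = 53 + 6·12 − 2·88 + 4·186 = 693
Policy B (U − 6):
  T = 12
  C = 100
  U = 46 − 6 = 40
  J = 77 − 3·100 + 6·40 = 17
  N = 53 + 6·12 − 2·100 + 4·17 = -7
N: 693 − (-7) = 700

700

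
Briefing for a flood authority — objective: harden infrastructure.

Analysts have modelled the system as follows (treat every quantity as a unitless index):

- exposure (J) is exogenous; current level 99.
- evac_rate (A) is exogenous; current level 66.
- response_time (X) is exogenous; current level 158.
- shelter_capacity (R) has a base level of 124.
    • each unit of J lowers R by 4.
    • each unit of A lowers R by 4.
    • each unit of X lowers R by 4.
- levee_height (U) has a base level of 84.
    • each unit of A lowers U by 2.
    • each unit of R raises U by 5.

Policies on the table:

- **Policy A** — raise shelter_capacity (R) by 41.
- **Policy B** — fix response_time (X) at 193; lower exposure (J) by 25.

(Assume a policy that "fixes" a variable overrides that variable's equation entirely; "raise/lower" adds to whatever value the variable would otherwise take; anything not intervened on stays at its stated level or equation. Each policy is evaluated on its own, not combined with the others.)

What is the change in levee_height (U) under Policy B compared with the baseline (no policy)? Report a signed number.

-200

Baseline:
  J = 99
  A = 66
  X = 158
  R = 124 − 4·99 − 4·66 − 4·158 = -1168
  U = 84 − 2·66 + 5·(-1168) = -5888
Policy B (X := 193, J − 25):
  J = 99 − 25 = 74
  A = 66
  X = 193
  R = 124 − 4·74 − 4·66 − 4·193 = -1208
  U = 84 − 2·66 + 5·(-1208) = -6088
Change in U: -6088 − (-5888) = -200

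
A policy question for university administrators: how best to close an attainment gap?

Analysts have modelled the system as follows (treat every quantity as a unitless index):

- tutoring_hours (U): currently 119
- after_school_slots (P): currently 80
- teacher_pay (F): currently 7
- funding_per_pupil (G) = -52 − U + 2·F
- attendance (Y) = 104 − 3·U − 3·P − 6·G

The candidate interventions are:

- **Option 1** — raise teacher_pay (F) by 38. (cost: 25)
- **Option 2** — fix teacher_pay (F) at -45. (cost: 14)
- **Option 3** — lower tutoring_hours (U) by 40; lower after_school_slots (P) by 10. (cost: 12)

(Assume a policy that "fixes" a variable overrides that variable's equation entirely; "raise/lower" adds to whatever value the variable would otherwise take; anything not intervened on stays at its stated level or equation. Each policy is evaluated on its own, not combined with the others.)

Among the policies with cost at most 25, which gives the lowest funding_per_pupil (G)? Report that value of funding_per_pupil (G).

-261

Option 1 (F + 38):
  U = 119
  F = 7 + 38 = 45
  G = -52 − 119 + 2·45 = -81
Option 2 (F := -45):
  U = 119
  F = -45
  G = -52 − 119 + 2·(-45) = -261
Option 3 (U − 40, P − 10):
  U = 119 − 40 = 79
  F = 7
  G = -52 − 79 + 2·7 = -117
Comparing — Option 1: G=-81, Option 2: G=-261, Option 3: G=-117. Lowest is -261 (Option 2).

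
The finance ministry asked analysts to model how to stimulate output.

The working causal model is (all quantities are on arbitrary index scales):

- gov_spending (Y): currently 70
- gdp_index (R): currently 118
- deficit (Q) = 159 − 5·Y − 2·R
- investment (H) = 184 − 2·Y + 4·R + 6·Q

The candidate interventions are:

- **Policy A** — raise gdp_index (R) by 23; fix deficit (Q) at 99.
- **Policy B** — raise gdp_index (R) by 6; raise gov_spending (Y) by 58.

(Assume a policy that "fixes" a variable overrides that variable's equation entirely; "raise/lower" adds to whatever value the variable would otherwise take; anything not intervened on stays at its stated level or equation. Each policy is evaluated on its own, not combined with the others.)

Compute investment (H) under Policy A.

1202

Policy A (R + 23, Q := 99):
  Y = 70
  R = 118 + 23 = 141
  Q = 99
  H = 184 − 2·70 + 4·141 + 6·99 = 1202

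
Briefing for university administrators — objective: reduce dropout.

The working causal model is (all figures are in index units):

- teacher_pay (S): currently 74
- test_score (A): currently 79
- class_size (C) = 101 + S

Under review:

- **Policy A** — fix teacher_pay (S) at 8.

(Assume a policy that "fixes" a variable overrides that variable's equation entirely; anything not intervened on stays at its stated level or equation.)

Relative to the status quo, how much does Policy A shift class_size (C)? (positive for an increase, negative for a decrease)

-66

Baseline:
  S = 74
  C = 101 + 74 = 175
Policy A (S := 8):
  S = 8
  C = 101 + 8 = 109
Change in C: 109 − 175 = -66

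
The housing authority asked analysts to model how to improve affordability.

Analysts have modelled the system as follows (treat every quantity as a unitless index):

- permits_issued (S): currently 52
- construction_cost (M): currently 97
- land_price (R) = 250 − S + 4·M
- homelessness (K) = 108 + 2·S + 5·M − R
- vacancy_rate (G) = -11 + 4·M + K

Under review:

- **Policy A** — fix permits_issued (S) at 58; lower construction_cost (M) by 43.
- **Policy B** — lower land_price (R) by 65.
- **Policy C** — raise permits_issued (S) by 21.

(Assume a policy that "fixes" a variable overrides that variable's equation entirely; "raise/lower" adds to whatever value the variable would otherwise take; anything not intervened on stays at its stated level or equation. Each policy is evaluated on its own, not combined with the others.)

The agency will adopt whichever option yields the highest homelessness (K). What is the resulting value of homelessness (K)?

Policy A (S := 58, M − 43):
  S = 58
  M = 97 − 43 = 54
  R = 250 − 58 + 4·54 = 408
  K = 108 + 2·58 + 5·54 − 408 = 86
Policy B (R − 65):
  S = 52
  M = 97
  R = 250 − 52 + 4·97 (−65 from intervention) = 521
  K = 108 + 2·52 + 5·97 − 521 = 176
Policy C (S + 21):
  S = 52 + 21 = 73
  M = 97
  R = 250 − 73 + 4·97 = 565
  K = 108 + 2·73 + 5·97 − 565 = 174
Comparing — Policy A: K=86, Policy B: K=176, Policy C: K=174. Highest is 176 (Policy B).

176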